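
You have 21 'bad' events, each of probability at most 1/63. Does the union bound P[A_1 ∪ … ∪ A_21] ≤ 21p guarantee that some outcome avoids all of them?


Union bound: P[∪_{i=1}^{21} A_i] ≤ Σ_i P[A_i] ≤ 21·p = 21·(1/63) = 1/3.
Numerically: 1/3 ≈ 0.33333.
Is 1/3 < 1? YES.
Since P[∪ A_i] ≤ 1/3 < 1, the complement has P[∩ A_i^c] ≥ 1 − 1/3 = 2/3 > 0, so some outcome avoids every A_i.

21·p = 1/3 ≈ 0.33333; existence CERTIFIED by the union bound.


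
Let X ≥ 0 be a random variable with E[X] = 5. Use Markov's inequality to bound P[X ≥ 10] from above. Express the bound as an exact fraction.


μ = E[X] = 5, a = 10.
Markov: P[X ≥ 10] ≤ μ/a = (5)/10 = 1/2.
Numerically: ≈ 0.500000.
(Since a = 10 > μ = 5.000000, the bound 1/2 is < 1 and informative.)

P[X ≥ 10] ≤ 1/2 ≈ 0.500000.


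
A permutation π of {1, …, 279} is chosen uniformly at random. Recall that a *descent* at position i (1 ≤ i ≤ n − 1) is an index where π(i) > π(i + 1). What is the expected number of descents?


Write X = Σ X_I over i = 1, …, 278, with X_I the indicator of one descent.
There are 278 indicators.
For each fixed i, the pair (π(i), π(i+1)) is a uniformly random ordered pair of distinct values from {1, …, 279}; by symmetry P[π(i) > π(i+1)] = 1/2.
By linearity: E[X] = 278 · (1/2) = (279 − 1) · (1/2) = 139 ≈ 139.000.

E[X] = 139 = 139.000.


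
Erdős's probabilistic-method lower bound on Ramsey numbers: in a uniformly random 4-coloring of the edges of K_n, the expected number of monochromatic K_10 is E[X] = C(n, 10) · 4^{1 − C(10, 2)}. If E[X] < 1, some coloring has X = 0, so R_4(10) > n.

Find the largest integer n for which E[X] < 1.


We need C(n, 10) · 4^{1 − 45} < 1, i.e. C(n, 10) < 4^{45 − 1} = 309485009821345068724781056.
Check values of n near the boundary:
  n = 2021: C(2021, 10) = 306347841644770462864800616; 306347841644770462864800616 < 309485009821345068724781056? YES
  n = 2022: C(2022, 10) = 307870445231474093395937796; 307870445231474093395937796 < 309485009821345068724781056? YES
  n = 2023: C(2023, 10) = 309399856285778485315440716; 309399856285778485315440716 < 309485009821345068724781056? YES
  n = 2024: C(2024, 10) = 310936101848269937576192656; 310936101848269937576192656 < 309485009821345068724781056? NO
  n = 2025: C(2025, 10) = 312479209053472269772600560; 312479209053472269772600560 < 309485009821345068724781056? NO
The largest n with C(n, 10) < 309485009821345068724781056 is n = 2023 (where E[X] = 77349964071444621328860179/77371252455336267181195264 ≈ 0.9997). Hence R_4(10) > 2023, i.e. R_4(10) ≥ 2024.

Largest n = 2023; hence R_4(10) > 2023.


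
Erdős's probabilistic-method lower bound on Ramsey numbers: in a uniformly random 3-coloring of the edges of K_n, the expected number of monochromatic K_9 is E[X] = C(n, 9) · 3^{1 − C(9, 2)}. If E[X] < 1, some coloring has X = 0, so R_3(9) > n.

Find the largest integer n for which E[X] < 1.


We need C(n, 9) · 3^{1 − 36} < 1, i.e. C(n, 9) < 3^{36 − 1} = 50031545098999707.
Check values of n near the boundary:
  n = 295: C(295, 9) = 41221140106119260; 41221140106119260 < 50031545098999707? YES
  n = 296: C(296, 9) = 42513789098994080; 42513789098994080 < 50031545098999707? YES
  n = 297: C(297, 9) = 43842345008337645; 43842345008337645 < 50031545098999707? YES
  n = 298: C(298, 9) = 45207677551849890; 45207677551849890 < 50031545098999707? YES
  n = 299: C(299, 9) = 46610674441390059; 46610674441390059 < 50031545098999707? YES
  n = 300: C(300, 9) = 48052241692154700; 48052241692154700 < 50031545098999707? YES
  n = 301: C(301, 9) = 49533303936090975; 49533303936090975 < 50031545098999707? YES
  n = 302: C(302, 9) = 51054804739588650; 51054804739588650 < 50031545098999707? NO
  n = 303: C(303, 9) = 52617706925494425; 52617706925494425 < 50031545098999707? NO
  n = 304: C(304, 9) = 54222992899492560; 54222992899492560 < 50031545098999707? NO
The largest n with C(n, 9) < 50031545098999707 is n = 301 (where E[X] = 16511101312030325/16677181699666569 ≈ 0.9900). Hence R_3(9) > 301, i.e. R_3(9) ≥ 302.

Largest n = 301; hence R_3(9) > 301.


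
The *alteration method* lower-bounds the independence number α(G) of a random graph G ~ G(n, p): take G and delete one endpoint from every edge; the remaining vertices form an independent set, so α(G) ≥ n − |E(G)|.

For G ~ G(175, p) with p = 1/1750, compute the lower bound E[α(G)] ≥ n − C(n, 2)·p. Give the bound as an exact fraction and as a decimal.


E[|E(G)|] = C(175, 2)·p = 15225 · (1/1750) = 87/10.
E[α(G)] ≥ n − E[|E(G)|] = 175 − 87/10 = 1663/10.
Numerically: ≈ 166.300000.
(This is only a lower bound; the true E[α(G)] may be larger.)

E[α(G)] ≥ 1663/10 ≈ 166.300000.


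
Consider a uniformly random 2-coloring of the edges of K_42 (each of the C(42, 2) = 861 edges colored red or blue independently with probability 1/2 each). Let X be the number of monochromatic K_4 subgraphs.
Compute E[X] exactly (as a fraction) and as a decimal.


Let X = Σ_S X_S over the C(42, 4) = 111930 subsets S of size 4, where X_S = 1 if the K_4 on S is monochromatic.
For a fixed S, the K_4 on S has C(4, 2) = 6 edges. P[all 6 edges red] = (1/2)^6, and likewise for blue, so P[monochromatic] = 2·(1/2)^6 = 2^{1 − 6} = 1/32.
By linearity of expectation: E[X] = C(42, 4) · 2^{1 − 6} = 111930 · 1/32 = 55965/16.
Numerically: E[X] ≈ 3497.8125.

E[X] = C(42,4)·2^(1−C(4,2)) = 55965/16 ≈ 3497.8125.


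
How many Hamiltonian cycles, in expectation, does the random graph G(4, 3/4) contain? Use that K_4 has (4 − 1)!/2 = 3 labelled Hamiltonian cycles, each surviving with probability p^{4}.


K_4 has (4 − 1)!/2 = 3 labelled Hamiltonian cycles.
For each such Hamiltonian cycle H, let X_H = 1 if all 4 edges of H are present in G. Then P[X_H = 1] = p^{4} = (3/4)^{4} = 81/256.
Summing the indicators: E[X] = Σ_H E[X_H] = 3 · p^{4} = 3 · 81/256 = 243/256.
Numerically: E[X] ≈ 0.949.

E[X] = 3 · (3/4)^{4} = 243/256 ≈ 0.949.


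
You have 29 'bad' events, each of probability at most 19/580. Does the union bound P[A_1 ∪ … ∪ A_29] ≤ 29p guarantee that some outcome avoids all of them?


Union bound: P[∪_{i=1}^{29} A_i] ≤ Σ_i P[A_i] ≤ 29·p = 29·(19/580) = 19/20.
Numerically: 19/20 ≈ 0.95000.
Is 19/20 < 1? YES.
Since P[∪ A_i] ≤ 19/20 < 1, the complement has P[∩ A_i^c] ≥ 1 − 19/20 = 1/20 > 0, so some outcome avoids every A_i.

29·p = 19/20 ≈ 0.95000; existence CERTIFIED by the union bound.


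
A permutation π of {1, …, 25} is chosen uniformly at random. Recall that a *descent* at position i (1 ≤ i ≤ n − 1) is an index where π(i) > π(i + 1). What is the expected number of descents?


Write X = Σ X_I over i = 1, …, 24, with X_I the indicator of one descent.
There are 24 indicators.
For each fixed i, the pair (π(i), π(i+1)) is a uniformly random ordered pair of distinct values from {1, …, 25}; by symmetry P[π(i) > π(i+1)] = 1/2.
By linearity: E[X] = 24 · (1/2) = (25 − 1) · (1/2) = 12 ≈ 12.00000.

E[X] = 12 = 12.00000.


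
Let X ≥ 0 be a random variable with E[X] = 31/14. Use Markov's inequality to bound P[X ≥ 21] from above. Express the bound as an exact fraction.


μ = E[X] = 31/14, a = 21.
Markov: P[X ≥ 21] ≤ μ/a = (31/14)/21 = 31/294.
Numerically: ≈ 0.105.
(Since a = 21 > μ = 2.214, the bound 31/294 is < 1 and informative.)

P[X ≥ 21] ≤ 31/294 ≈ 0.105.


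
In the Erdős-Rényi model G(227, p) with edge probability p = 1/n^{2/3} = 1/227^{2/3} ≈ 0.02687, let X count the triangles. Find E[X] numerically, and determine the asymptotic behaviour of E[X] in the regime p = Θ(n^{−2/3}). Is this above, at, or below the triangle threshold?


Number of potential triangles: C(227, 3) = 1923825.
Each occurs with probability p³ ≈ (0.02687)³ ≈ 1.940655e-05.
By linearity: E[X] = C(227, 3)·p³ ≈ 1923825 · 1.940655e-05 ≈ 37.3348.
Since α = 2/3 < 1, p = c/n^{2/3} ≫ 1/n is above the triangle threshold p ~ 1/n. Asymptotically E[X] ~ (c³/6)·n^{3(1−α)} = (1³/6)·n^{1} → ∞; triangles are abundant w.h.p.

E[X] ≈ 37.3348; in regime p = Θ(1/n^{2/3}) E[X] diverges (above the triangle threshold p ~ 1/n).


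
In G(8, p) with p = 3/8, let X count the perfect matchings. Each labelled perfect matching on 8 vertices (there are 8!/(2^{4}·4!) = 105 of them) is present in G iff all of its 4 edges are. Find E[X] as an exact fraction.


K_8 has 8!/(2^{4}·4!) = 105 labelled perfect matchings.
For each such perfect matching H, let X_H = 1 if all 4 edges of H are present in G. Then P[X_H = 1] = p^{4} = (3/8)^{4} = 81/4096.
Summing the indicators: E[X] = Σ_H E[X_H] = 105 · p^{4} = 105 · 81/4096 = 8505/4096.
Numerically: E[X] ≈ 2.076.

E[X] = 105 · (3/8)^{4} = 8505/4096 ≈ 2.076.


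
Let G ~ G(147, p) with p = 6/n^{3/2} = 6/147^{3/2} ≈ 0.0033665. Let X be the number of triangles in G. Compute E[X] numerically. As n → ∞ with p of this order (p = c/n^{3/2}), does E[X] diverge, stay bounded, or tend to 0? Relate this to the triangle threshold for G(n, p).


Number of potential triangles: C(147, 3) = 518665.
Each occurs with probability p³ ≈ (0.0033665)³ ≈ 3.8152741e-08.
By linearity: E[X] = C(147, 3)·p³ ≈ 518665 · 3.8152741e-08 ≈ 0.01979.
Since α = 3/2 > 1, p = c/n^{3/2} = o(1/n) is below the triangle threshold p ~ 1/n. Asymptotically E[X] ~ (c³/6)·n^{3(1−α)} = (6³/6)·n^{-1.5} → 0, so by Markov's inequality G has no triangles w.h.p.

E[X] ≈ 0.01979; in regime p = Θ(1/n^{3/2}) E[X] tends to 0 (below the triangle threshold p ~ 1/n).


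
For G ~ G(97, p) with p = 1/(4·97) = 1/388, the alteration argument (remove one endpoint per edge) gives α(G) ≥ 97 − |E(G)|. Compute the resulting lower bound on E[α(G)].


E[|E(G)|] = C(97, 2)·p = 4656 · (1/388) = 12.
E[α(G)] ≥ n − E[|E(G)|] = 97 − 12 = 85.
Numerically: ≈ 85.0000.
(This is only a lower bound; the true E[α(G)] may be larger.)

E[α(G)] ≥ 85 ≈ 85.0000.


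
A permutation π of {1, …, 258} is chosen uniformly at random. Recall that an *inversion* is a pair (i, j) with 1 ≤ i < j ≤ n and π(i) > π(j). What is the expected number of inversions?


Write X = Σ X_I over the C(258, 2) = 33153 pairs i < j, with X_I the indicator of one inversion.
There are 33153 indicators.
For each fixed pair i < j, the values π(i) and π(j) are two distinct elements of {1, …, 258} in uniformly random order; by symmetry P[π(i) > π(j)] = 1/2.
By linearity: E[X] = 33153 · (1/2) = C(258, 2) · (1/2) = 33153/2 = 33153/2 ≈ 16576.500000.

E[X] = 33153/2 = 16576.500000.


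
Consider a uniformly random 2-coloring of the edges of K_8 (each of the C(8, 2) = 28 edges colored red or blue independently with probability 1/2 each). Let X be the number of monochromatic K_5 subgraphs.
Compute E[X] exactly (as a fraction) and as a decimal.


Let X = Σ_S X_S over the C(8, 5) = 56 subsets S of size 5, where X_S = 1 if the K_5 on S is monochromatic.
For a fixed S, the K_5 on S has C(5, 2) = 10 edges. P[all 10 edges red] = (1/2)^10, and likewise for blue, so P[monochromatic] = 2·(1/2)^10 = 2^{1 − 10} = 1/512.
By linearity: E[X] = C(8, 5) · 2^{1 − 10} = 56 · 1/512 = 7/64.
Numerically: E[X] ≈ 0.1094.

E[X] = C(8,5)·2^(1−C(5,2)) = 7/64 ≈ 0.1094.


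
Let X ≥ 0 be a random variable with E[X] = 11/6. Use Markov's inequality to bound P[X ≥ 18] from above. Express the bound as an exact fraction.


μ = E[X] = 11/6, a = 18.
Markov: P[X ≥ 18] ≤ μ/a = (11/6)/18 = 11/108.
Numerically: ≈ 0.102.
(Since a = 18 > μ = 1.833, the bound 11/108 is < 1 and informative.)

P[X ≥ 18] ≤ 11/108 ≈ 0.102.


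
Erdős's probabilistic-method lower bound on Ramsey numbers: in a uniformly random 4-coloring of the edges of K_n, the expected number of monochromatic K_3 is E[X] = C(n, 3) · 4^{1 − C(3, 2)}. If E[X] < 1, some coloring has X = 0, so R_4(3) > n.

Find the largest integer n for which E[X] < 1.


We need C(n, 3) · 4^{1 − 3} < 1, i.e. C(n, 3) < 4^{3 − 1} = 16.
Check values of n near the boundary:
  n = 3: C(3, 3) = 1; 1 < 16? YES
  n = 4: C(4, 3) = 4; 4 < 16? YES
  n = 5: C(5, 3) = 10; 10 < 16? YES
  n = 6: C(6, 3) = 20; 20 < 16? NO
  n = 7: C(7, 3) = 35; 35 < 16? NO
  n = 8: C(8, 3) = 56; 56 < 16? NO
The largest n with C(n, 3) < 16 is n = 5 (where E[X] = 5/8 ≈ 0.62500). Hence R_4(3) > 5, i.e. R_4(3) ≥ 6.

Largest n = 5; hence R_4(3) > 5.


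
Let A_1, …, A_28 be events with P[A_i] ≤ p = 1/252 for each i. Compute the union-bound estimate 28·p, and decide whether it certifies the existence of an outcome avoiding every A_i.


Union bound: P[∪_{i=1}^{28} A_i] ≤ Σ_i P[A_i] ≤ 28·p = 28·(1/252) = 1/9.
Numerically: 1/9 ≈ 0.1111.
Is 1/9 < 1? YES.
Since P[∪ A_i] ≤ 1/9 < 1, the complement has P[∩ A_i^c] ≥ 1 − 1/9 = 8/9 > 0, so some outcome avoids every A_i.

28·p = 1/9 ≈ 0.1111; existence CERTIFIED by the union bound.


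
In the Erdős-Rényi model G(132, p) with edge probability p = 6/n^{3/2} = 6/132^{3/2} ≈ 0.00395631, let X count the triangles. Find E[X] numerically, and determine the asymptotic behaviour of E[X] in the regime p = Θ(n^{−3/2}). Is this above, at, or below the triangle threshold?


Number of potential triangles: C(132, 3) = 374660.
Each occurs with probability p³ ≈ (0.00395631)³ ≈ 6.19257194e-08.
By linearity: E[X] = C(132, 3)·p³ ≈ 374660 · 6.19257194e-08 ≈ 0.023201.
Since α = 3/2 > 1, p = c/n^{3/2} = o(1/n) is below the triangle threshold p ~ 1/n. Asymptotically E[X] ~ (c³/6)·n^{3(1−α)} = (6³/6)·n^{-1.5} → 0, so by Markov's inequality G has no triangles w.h.p.

E[X] ≈ 0.023201; in regime p = Θ(1/n^{3/2}) E[X] tends to 0 (below the triangle threshold p ~ 1/n).


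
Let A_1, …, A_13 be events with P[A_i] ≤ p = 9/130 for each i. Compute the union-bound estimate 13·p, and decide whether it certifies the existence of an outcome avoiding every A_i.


Union bound: P[∪_{i=1}^{13} A_i] ≤ Σ_i P[A_i] ≤ 13·p = 13·(9/130) = 9/10.
Numerically: 9/10 ≈ 0.9000.
Is 9/10 < 1? YES.
Since P[∪ A_i] ≤ 9/10 < 1, the complement has P[∩ A_i^c] ≥ 1 − 9/10 = 1/10 > 0, so some outcome avoids every A_i.

13·p = 9/10 ≈ 0.9000; existence CERTIFIED by the union bound.


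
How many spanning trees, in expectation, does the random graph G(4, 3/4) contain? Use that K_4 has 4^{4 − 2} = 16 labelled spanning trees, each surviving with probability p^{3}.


K_4 has 4^{4 − 2} = 16 labelled spanning trees.
For each such spanning tree H, let X_H = 1 if all 3 edges of H are present in G. Then P[X_H = 1] = p^{3} = (3/4)^{3} = 27/64.
By linearity of expectation: E[X] = Σ_H E[X_H] = 16 · p^{3} = 16 · 27/64 = 27/4.
Numerically: E[X] ≈ 6.75.

E[X] = 16 · (3/4)^{3} = 27/4 ≈ 6.75.


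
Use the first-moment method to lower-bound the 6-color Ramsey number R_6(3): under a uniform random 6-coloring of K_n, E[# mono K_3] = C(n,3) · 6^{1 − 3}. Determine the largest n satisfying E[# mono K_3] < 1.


We need C(n, 3) · 6^{1 − 3} < 1, i.e. C(n, 3) < 6^{3 − 1} = 36.
Check values of n near the boundary:
  n = 5: C(5, 3) = 10; 10 < 36? YES
  n = 6: C(6, 3) = 20; 20 < 36? YES
  n = 7: C(7, 3) = 35; 35 < 36? YES
  n = 8: C(8, 3) = 56; 56 < 36? NO
  n = 9: C(9, 3) = 84; 84 < 36? NO
The largest n with C(n, 3) < 36 is n = 7 (where E[X] = 35/36 ≈ 0.9722222). Hence R_6(3) > 7, i.e. R_6(3) ≥ 8.

Largest n = 7; hence R_6(3) > 7.


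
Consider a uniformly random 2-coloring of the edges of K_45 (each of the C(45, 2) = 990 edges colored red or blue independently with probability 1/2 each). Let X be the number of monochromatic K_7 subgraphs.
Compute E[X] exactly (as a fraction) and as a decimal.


Let X = Σ_S X_S over the C(45, 7) = 45379620 subsets S of size 7, where X_S = 1 if the K_7 on S is monochromatic.
For a fixed S, the K_7 on S has C(7, 2) = 21 edges. P[all 21 edges red] = (1/2)^21, and likewise for blue, so P[monochromatic] = 2·(1/2)^21 = 2^{1 − 21} = 1/1048576.
By linearity of expectation: E[X] = C(45, 7) · 2^{1 − 21} = 45379620 · 1/1048576 = 11344905/262144.
Numerically: E[X] ≈ 43.277.

E[X] = C(45,7)·2^(1−C(7,2)) = 11344905/262144 ≈ 43.277.


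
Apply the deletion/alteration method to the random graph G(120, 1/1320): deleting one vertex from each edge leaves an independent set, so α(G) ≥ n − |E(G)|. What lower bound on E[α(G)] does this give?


E[|E(G)|] = C(120, 2)·p = 7140 · (1/1320) = 119/22.
E[α(G)] ≥ n − E[|E(G)|] = 120 − 119/22 = 2521/22.
Numerically: ≈ 114.59091.
(This is only a lower bound; the true E[α(G)] may be larger.)

E[α(G)] ≥ 2521/22 ≈ 114.59091.


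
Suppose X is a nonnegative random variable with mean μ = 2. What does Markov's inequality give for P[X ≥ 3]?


μ = E[X] = 2, a = 3.
Markov: P[X ≥ 3] ≤ μ/a = (2)/3 = 2/3.
Numerically: ≈ 0.66667.
(Since a = 3 > μ = 2.00000, the bound 2/3 is < 1 and informative.)

P[X ≥ 3] ≤ 2/3 ≈ 0.66667.


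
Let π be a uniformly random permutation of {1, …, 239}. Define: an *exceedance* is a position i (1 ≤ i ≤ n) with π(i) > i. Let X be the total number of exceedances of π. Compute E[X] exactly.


Write X = Σ_{i=1}^{239} X_i, where X_i = 1_{π(i) > i}.
For each fixed i, π(i) is uniform over {1, …, 239} (marginal of a uniform permutation), so P[π(i) > i] = (n − i)/n. Summing: Σ_{i=1}^{239} (n − i)/n = (0 + 1 + … + 238)/239 = 239(239 − 1)/(2·239) = (239 − 1)/2.
Hence E[X] = Σ_{i=1}^{239} (239 − i)/239 = 119 ≈ 119.000.

E[X] = 119 = 119.000.


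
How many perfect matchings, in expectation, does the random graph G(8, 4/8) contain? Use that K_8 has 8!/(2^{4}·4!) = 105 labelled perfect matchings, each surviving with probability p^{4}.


K_8 has 8!/(2^{4}·4!) = 105 labelled perfect matchings.
For each such perfect matching H, let X_H = 1 if all 4 edges of H are present in G. Then P[X_H = 1] = p^{4} = (1/2)^{4} = 1/16.
By linearity of expectation: E[X] = Σ_H E[X_H] = 105 · p^{4} = 105 · 1/16 = 105/16.
Numerically: E[X] ≈ 6.5625.

E[X] = 105 · (1/2)^{4} = 105/16 ≈ 6.5625.


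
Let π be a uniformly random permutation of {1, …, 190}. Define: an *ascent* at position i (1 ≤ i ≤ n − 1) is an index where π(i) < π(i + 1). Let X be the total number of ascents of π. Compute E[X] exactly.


Write X = Σ X_I over i = 1, …, 189, with X_I the indicator of one ascent.
There are 189 indicators.
For each fixed i, the pair (π(i), π(i+1)) is a uniformly random ordered pair of distinct values from {1, …, 190}; by symmetry P[π(i) < π(i+1)] = 1/2.
By linearity: E[X] = 189 · (1/2) = (190 − 1) · (1/2) = 189/2 ≈ 94.500000.

E[X] = 189/2 = 94.500000.


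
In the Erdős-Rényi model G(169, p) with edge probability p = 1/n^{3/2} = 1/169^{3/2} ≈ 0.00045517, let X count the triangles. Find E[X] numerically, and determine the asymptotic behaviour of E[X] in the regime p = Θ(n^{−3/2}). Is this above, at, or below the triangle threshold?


Number of potential triangles: C(169, 3) = 790244.
Each occurs with probability p³ ≈ (0.00045517)³ ≈ 9.4299595e-11.
By linearity: E[X] = C(169, 3)·p³ ≈ 790244 · 9.4299595e-11 ≈ 0.00007.
Since α = 3/2 > 1, p = c/n^{3/2} = o(1/n) is below the triangle threshold p ~ 1/n. Asymptotically E[X] ~ (c³/6)·n^{3(1−α)} = (1³/6)·n^{-1.5} → 0, so by Markov's inequality G has no triangles w.h.p.

E[X] ≈ 0.00007; in regime p = Θ(1/n^{3/2}) E[X] tends to 0 (below the triangle threshold p ~ 1/n).


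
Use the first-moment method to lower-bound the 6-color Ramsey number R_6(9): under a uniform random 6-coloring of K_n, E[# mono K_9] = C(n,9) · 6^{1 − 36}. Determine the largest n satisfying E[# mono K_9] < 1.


We need C(n, 9) · 6^{1 − 36} < 1, i.e. C(n, 9) < 6^{36 − 1} = 1719070799748422591028658176.
Check values of n near the boundary:
  n = 4406: C(4406, 9) = 1710356485221788389505285700; 1710356485221788389505285700 < 1719070799748422591028658176? YES
  n = 4407: C(4407, 9) = 1713856532599459170657070050; 1713856532599459170657070050 < 1719070799748422591028658176? YES
  n = 4408: C(4408, 9) = 1717362945146264156457459600; 1717362945146264156457459600 < 1719070799748422591028658176? YES
  n = 4409: C(4409, 9) = 1720875732988608787686577131; 1720875732988608787686577131 < 1719070799748422591028658176? NO
  n = 4410: C(4410, 9) = 1724394906266704102180823710; 1724394906266704102180823710 < 1719070799748422591028658176? NO
The largest n with C(n, 9) < 1719070799748422591028658176 is n = 4408 (where E[X] = 35778394690547169926197075/35813974994758803979763712 ≈ 0.999). Hence R_6(9) > 4408, i.e. R_6(9) ≥ 4409.

Largest n = 4408; hence R_6(9) > 4408.


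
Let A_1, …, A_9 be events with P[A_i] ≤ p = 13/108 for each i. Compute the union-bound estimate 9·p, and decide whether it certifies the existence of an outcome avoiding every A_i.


Union bound: P[∪_{i=1}^{9} A_i] ≤ Σ_i P[A_i] ≤ 9·p = 9·(13/108) = 13/12.
Numerically: 13/12 ≈ 1.083.
Is 13/12 < 1? NO.
Since the bound 13/12 is ≥ 1, the union bound is uninformative here; it does NOT by itself certify existence.

9·p = 13/12 ≈ 1.083; existence NOT certified by the union bound.


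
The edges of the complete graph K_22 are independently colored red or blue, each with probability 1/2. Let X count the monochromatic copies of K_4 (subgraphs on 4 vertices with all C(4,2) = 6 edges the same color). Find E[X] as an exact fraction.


Let X = Σ_S X_S over the C(22, 4) = 7315 subsets S of size 4, where X_S = 1 if the K_4 on S is monochromatic.
For a fixed S, the K_4 on S has C(4, 2) = 6 edges. P[all 6 edges red] = (1/2)^6, and likewise for blue, so P[monochromatic] = 2·(1/2)^6 = 2^{1 − 6} = 1/32.
By linearity: E[X] = C(22, 4) · 2^{1 − 6} = 7315 · 1/32 = 7315/32.
Numerically: E[X] ≈ 228.59375.

E[X] = C(22,4)·2^(1−C(4,2)) = 7315/32 ≈ 228.59375.


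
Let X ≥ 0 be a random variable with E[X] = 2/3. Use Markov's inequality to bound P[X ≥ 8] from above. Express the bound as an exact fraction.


μ = E[X] = 2/3, a = 8.
Markov: P[X ≥ 8] ≤ μ/a = (2/3)/8 = 1/12.
Numerically: ≈ 0.0833.
(Since a = 8 > μ = 0.6667, the bound 1/12 is < 1 and informative.)

P[X ≥ 8] ≤ 1/12 ≈ 0.0833.


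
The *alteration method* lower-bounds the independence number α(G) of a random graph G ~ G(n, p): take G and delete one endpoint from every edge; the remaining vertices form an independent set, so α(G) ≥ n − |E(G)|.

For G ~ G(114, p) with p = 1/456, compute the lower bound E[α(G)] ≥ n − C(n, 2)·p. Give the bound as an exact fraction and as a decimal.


E[|E(G)|] = C(114, 2)·p = 6441 · (1/456) = 113/8.
E[α(G)] ≥ n − E[|E(G)|] = 114 − 113/8 = 799/8.
Numerically: ≈ 99.875.
(This is only a lower bound; the true E[α(G)] may be larger.)

E[α(G)] ≥ 799/8 ≈ 99.875.


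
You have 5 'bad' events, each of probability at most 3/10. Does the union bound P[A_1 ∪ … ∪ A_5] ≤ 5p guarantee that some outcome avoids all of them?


Union bound: P[∪_{i=1}^{5} A_i] ≤ Σ_i P[A_i] ≤ 5·p = 5·(3/10) = 3/2.
Numerically: 3/2 ≈ 1.500000.
Is 3/2 < 1? NO.
Since the bound 3/2 is ≥ 1, the union bound is uninformative here; it does NOT by itself certify existence.

5·p = 3/2 ≈ 1.500000; existence NOT certified by the union bound.


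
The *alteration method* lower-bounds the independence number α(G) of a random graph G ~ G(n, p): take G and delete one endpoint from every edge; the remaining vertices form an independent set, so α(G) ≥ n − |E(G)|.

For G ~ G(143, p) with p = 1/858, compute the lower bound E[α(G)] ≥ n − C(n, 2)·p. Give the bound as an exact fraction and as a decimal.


E[|E(G)|] = C(143, 2)·p = 10153 · (1/858) = 71/6.
E[α(G)] ≥ n − E[|E(G)|] = 143 − 71/6 = 787/6.
Numerically: ≈ 131.167.
(This is only a lower bound; the true E[α(G)] may be larger.)

E[α(G)] ≥ 787/6 ≈ 131.167.


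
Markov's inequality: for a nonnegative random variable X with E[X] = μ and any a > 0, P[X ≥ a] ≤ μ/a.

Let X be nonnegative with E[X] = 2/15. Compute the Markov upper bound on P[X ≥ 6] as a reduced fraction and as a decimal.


μ = E[X] = 2/15, a = 6.
Markov: P[X ≥ 6] ≤ μ/a = (2/15)/6 = 1/45.
Numerically: ≈ 0.022.
(Since a = 6 > μ = 0.133, the bound 1/45 is < 1 and informative.)

P[X ≥ 6] ≤ 1/45 ≈ 0.022.


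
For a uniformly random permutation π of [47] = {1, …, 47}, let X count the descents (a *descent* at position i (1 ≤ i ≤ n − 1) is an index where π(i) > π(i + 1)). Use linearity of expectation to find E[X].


Write X = Σ X_I over i = 1, …, 46, with X_I the indicator of one descent.
There are 46 indicators.
For each fixed i, the pair (π(i), π(i+1)) is a uniformly random ordered pair of distinct values from {1, …, 47}; by symmetry P[π(i) > π(i+1)] = 1/2.
By linearity: E[X] = 46 · (1/2) = (47 − 1) · (1/2) = 23 ≈ 23.00000.

E[X] = 23 = 23.00000.


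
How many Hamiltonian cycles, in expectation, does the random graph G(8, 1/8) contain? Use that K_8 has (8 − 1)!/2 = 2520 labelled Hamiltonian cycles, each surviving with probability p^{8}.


K_8 has (8 − 1)!/2 = 2520 labelled Hamiltonian cycles.
For each such Hamiltonian cycle H, let X_H = 1 if all 8 edges of H are present in G. Then P[X_H = 1] = p^{8} = (1/8)^{8} = 1/16777216.
Summing the indicators: E[X] = Σ_H E[X_H] = 2520 · p^{8} = 2520 · 1/16777216 = 315/2097152.
Numerically: E[X] ≈ 0.0001502.

E[X] = 2520 · (1/8)^{8} = 315/2097152 ≈ 0.0001502.


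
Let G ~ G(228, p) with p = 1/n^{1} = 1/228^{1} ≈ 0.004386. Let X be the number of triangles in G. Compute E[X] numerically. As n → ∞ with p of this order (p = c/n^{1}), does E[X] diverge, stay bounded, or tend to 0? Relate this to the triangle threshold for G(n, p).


Number of potential triangles: C(228, 3) = 1949476.
Each occurs with probability p³ ≈ (0.004386)³ ≈ 8.4371440e-08.
By linearity: E[X] = C(228, 3)·p³ ≈ 1949476 · 8.4371440e-08 ≈ 0.16448.
Here α = 1, so p = 1/n is exactly at the triangle threshold p ~ 1/n. Asymptotically E[X] → c³/6 = 1³/6 = 1/6 ≈ 0.16667, a bounded constant. In this regime the triangle count is asymptotically Poisson(c³/6).

E[X] ≈ 0.16448; in regime p = Θ(1/n^{1}) E[X] stays bounded (at the triangle threshold p ~ 1/n).


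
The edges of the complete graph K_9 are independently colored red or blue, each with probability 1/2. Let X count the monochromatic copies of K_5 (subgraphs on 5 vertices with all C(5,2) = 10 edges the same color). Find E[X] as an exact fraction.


Let X = Σ_S X_S over the C(9, 5) = 126 subsets S of size 5, where X_S = 1 if the K_5 on S is monochromatic.
For a fixed S, the K_5 on S has C(5, 2) = 10 edges. P[all 10 edges red] = (1/2)^10, and likewise for blue, so P[monochromatic] = 2·(1/2)^10 = 2^{1 − 10} = 1/512.
Summing: E[X] = C(9, 5) · 2^{1 − 10} = 126 · 1/512 = 63/256.
Numerically: E[X] ≈ 0.2461.

E[X] = C(9,5)·2^(1−C(5,2)) = 63/256 ≈ 0.2461.


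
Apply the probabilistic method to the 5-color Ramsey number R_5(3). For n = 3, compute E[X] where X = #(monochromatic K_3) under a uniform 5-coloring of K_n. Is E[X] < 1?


E[X] = C(3, 3) · 5^{1 − 3} = 1 · 5^{−2} = 1/25.
As a reduced fraction: E[X] = 1/25 ≈ 0.04000.
Is E[X] < 1? YES.
Since E[X] < 1, there exists a 5-coloring of K_{3} with no monochromatic K_3; hence R_5(3) > 3.

E[X] = 1/25 ≈ 0.04000; E[X] < 1, so R_5(3) > 3.


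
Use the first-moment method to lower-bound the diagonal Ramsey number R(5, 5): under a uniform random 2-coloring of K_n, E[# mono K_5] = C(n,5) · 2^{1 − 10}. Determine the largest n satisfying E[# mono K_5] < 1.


We need C(n, 5) · 2^{1 − 10} < 1, i.e. C(n, 5) < 2^{10 − 1} = 512.
Check values of n near the boundary:
  n = 8: C(8, 5) = 56; 56 < 512? YES
  n = 9: C(9, 5) = 126; 126 < 512? YES
  n = 10: C(10, 5) = 252; 252 < 512? YES
  n = 11: C(11, 5) = 462; 462 < 512? YES
  n = 12: C(12, 5) = 792; 792 < 512? NO
The largest n with C(n, 5) < 512 is n = 11 (where E[X] = 231/256 ≈ 0.90234). Hence R(5, 5) > 11, i.e. R(5, 5) ≥ 12.

Largest n = 11; hence R(5, 5) > 11.


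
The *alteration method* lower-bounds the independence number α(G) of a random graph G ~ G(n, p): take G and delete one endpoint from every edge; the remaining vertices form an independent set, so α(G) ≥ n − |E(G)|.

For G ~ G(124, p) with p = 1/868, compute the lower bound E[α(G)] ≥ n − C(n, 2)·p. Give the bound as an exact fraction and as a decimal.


E[|E(G)|] = C(124, 2)·p = 7626 · (1/868) = 123/14.
E[α(G)] ≥ n − E[|E(G)|] = 124 − 123/14 = 1613/14.
Numerically: ≈ 115.2143.
(This is only a lower bound; the true E[α(G)] may be larger.)

E[α(G)] ≥ 1613/14 ≈ 115.2143.


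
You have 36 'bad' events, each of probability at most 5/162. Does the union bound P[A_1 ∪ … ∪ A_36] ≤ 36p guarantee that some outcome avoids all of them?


Union bound: P[∪_{i=1}^{36} A_i] ≤ Σ_i P[A_i] ≤ 36·p = 36·(5/162) = 10/9.
Numerically: 10/9 ≈ 1.11111.
Is 10/9 < 1? NO.
Since the bound 10/9 is ≥ 1, the union bound is uninformative here; it does NOT by itself certify existence.

36·p = 10/9 ≈ 1.11111; existence NOT certified by the union bound.


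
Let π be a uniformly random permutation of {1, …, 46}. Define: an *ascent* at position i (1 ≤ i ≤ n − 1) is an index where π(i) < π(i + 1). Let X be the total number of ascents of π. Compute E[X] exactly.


Write X = Σ X_I over i = 1, …, 45, with X_I the indicator of one ascent.
There are 45 indicators.
For each fixed i, the pair (π(i), π(i+1)) is a uniformly random ordered pair of distinct values from {1, …, 46}; by symmetry P[π(i) < π(i+1)] = 1/2.
By linearity: E[X] = 45 · (1/2) = (46 − 1) · (1/2) = 45/2 ≈ 22.500.

E[X] = 45/2 = 22.500.


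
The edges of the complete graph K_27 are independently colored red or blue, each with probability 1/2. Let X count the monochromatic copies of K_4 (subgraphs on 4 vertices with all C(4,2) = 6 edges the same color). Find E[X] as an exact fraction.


Let X = Σ_S X_S over the C(27, 4) = 17550 subsets S of size 4, where X_S = 1 if the K_4 on S is monochromatic.
For a fixed S, the K_4 on S has C(4, 2) = 6 edges. P[all 6 edges red] = (1/2)^6, and likewise for blue, so P[monochromatic] = 2·(1/2)^6 = 2^{1 − 6} = 1/32.
By linearity: E[X] = C(27, 4) · 2^{1 − 6} = 17550 · 1/32 = 8775/16.
Numerically: E[X] ≈ 548.4375.

E[X] = C(27,4)·2^(1−C(4,2)) = 8775/16 ≈ 548.4375.


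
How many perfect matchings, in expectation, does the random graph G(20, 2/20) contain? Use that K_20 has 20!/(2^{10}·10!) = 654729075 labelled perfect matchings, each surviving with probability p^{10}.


K_20 has 20!/(2^{10}·10!) = 654729075 labelled perfect matchings.
For each such perfect matching H, let X_H = 1 if all 10 edges of H are present in G. Then P[X_H = 1] = p^{10} = (1/10)^{10} = 1/10000000000.
Summing the indicators: E[X] = Σ_H E[X_H] = 654729075 · p^{10} = 654729075 · 1/10000000000 = 26189163/400000000.
Numerically: E[X] ≈ 0.0655.

E[X] = 654729075 · (1/10)^{10} = 26189163/400000000 ≈ 0.0655.


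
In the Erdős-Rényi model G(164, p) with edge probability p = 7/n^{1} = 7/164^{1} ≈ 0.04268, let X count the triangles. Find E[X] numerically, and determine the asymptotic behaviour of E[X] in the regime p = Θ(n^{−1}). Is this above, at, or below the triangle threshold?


Number of potential triangles: C(164, 3) = 721764.
Each occurs with probability p³ ≈ (0.04268)³ ≈ 7.776113e-05.
By linearity: E[X] = C(164, 3)·p³ ≈ 721764 · 7.776113e-05 ≈ 56.1252.
Here α = 1, so p = 7/n is exactly at the triangle threshold p ~ 1/n. Asymptotically E[X] → c³/6 = 7³/6 = 343/6 ≈ 57.1667, a bounded constant. In this regime the triangle count is asymptotically Poisson(c³/6).

E[X] ≈ 56.1252; in regime p = Θ(1/n^{1}) E[X] stays bounded (at the triangle threshold p ~ 1/n).


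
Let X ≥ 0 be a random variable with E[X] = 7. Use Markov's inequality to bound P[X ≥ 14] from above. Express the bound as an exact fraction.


μ = E[X] = 7, a = 14.
Markov: P[X ≥ 14] ≤ μ/a = (7)/14 = 1/2.
Numerically: ≈ 0.5000.
(Since a = 14 > μ = 7.0000, the bound 1/2 is < 1 and informative.)

P[X ≥ 14] ≤ 1/2 ≈ 0.5000.


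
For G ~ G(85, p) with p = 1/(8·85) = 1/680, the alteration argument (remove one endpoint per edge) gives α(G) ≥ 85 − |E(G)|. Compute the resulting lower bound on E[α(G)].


E[|E(G)|] = C(85, 2)·p = 3570 · (1/680) = 21/4.
E[α(G)] ≥ n − E[|E(G)|] = 85 − 21/4 = 319/4.
Numerically: ≈ 79.750.
(This is only a lower bound; the true E[α(G)] may be larger.)

E[α(G)] ≥ 319/4 ≈ 79.750.


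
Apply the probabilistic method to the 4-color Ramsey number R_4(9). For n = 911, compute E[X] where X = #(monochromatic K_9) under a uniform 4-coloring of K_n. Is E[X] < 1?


E[X] = C(911, 9) · 4^{1 − 36} = 1144686900492291197405 · 4^{−35} = 1144686900492291197405/1180591620717411303424.
As a reduced fraction: E[X] = 1144686900492291197405/1180591620717411303424 ≈ 0.96959.
Is E[X] < 1? YES.
Since E[X] < 1, there exists a 4-coloring of K_{911} with no monochromatic K_9; hence R_4(9) > 911.

E[X] = 1144686900492291197405/1180591620717411303424 ≈ 0.96959; E[X] < 1, so R_4(9) > 911.


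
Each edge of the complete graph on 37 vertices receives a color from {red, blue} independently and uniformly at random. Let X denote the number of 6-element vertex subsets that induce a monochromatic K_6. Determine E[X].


Let X = Σ_S X_S over the C(37, 6) = 2324784 subsets S of size 6, where X_S = 1 if the K_6 on S is monochromatic.
For a fixed S, the K_6 on S has C(6, 2) = 15 edges. P[all 15 edges red] = (1/2)^15, and likewise for blue, so P[monochromatic] = 2·(1/2)^15 = 2^{1 − 15} = 1/16384.
By linearity of expectation: E[X] = C(37, 6) · 2^{1 − 15} = 2324784 · 1/16384 = 145299/1024.
Numerically: E[X] ≈ 141.893555.

E[X] = C(37,6)·2^(1−C(6,2)) = 145299/1024 ≈ 141.893555.


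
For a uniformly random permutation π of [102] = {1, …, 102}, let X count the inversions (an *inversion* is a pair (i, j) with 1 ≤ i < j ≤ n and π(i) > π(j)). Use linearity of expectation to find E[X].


Write X = Σ X_I over the C(102, 2) = 5151 pairs i < j, with X_I the indicator of one inversion.
There are 5151 indicators.
For each fixed pair i < j, the values π(i) and π(j) are two distinct elements of {1, …, 102} in uniformly random order; by symmetry P[π(i) > π(j)] = 1/2.
By linearity: E[X] = 5151 · (1/2) = C(102, 2) · (1/2) = 5151/2 = 5151/2 ≈ 2575.50000.

E[X] = 5151/2 = 2575.50000.


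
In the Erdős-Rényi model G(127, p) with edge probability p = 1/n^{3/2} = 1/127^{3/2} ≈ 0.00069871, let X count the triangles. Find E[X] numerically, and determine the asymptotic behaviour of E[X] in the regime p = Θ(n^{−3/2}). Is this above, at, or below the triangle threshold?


Number of potential triangles: C(127, 3) = 333375.
Each occurs with probability p³ ≈ (0.00069871)³ ≈ 3.4110121e-10.
By linearity: E[X] = C(127, 3)·p³ ≈ 333375 · 3.4110121e-10 ≈ 0.00011.
Since α = 3/2 > 1, p = c/n^{3/2} = o(1/n) is below the triangle threshold p ~ 1/n. Asymptotically E[X] ~ (c³/6)·n^{3(1−α)} = (1³/6)·n^{-1.5} → 0, so by Markov's inequality G has no triangles w.h.p.

E[X] ≈ 0.00011; in regime p = Θ(1/n^{3/2}) E[X] tends to 0 (below the triangle threshold p ~ 1/n).


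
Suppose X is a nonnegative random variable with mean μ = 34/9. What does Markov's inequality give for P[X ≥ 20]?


μ = E[X] = 34/9, a = 20.
Markov: P[X ≥ 20] ≤ μ/a = (34/9)/20 = 17/90.
Numerically: ≈ 0.188889.
(Since a = 20 > μ = 3.777778, the bound 17/90 is < 1 and informative.)

P[X ≥ 20] ≤ 17/90 ≈ 0.188889.


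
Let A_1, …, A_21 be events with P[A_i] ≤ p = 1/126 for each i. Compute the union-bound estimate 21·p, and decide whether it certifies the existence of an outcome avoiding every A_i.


Union bound: P[∪_{i=1}^{21} A_i] ≤ Σ_i P[A_i] ≤ 21·p = 21·(1/126) = 1/6.
Numerically: 1/6 ≈ 0.1666667.
Is 1/6 < 1? YES.
Since P[∪ A_i] ≤ 1/6 < 1, the complement has P[∩ A_i^c] ≥ 1 − 1/6 = 5/6 > 0, so some outcome avoids every A_i.

21·p = 1/6 ≈ 0.1666667; existence CERTIFIED by the union bound.


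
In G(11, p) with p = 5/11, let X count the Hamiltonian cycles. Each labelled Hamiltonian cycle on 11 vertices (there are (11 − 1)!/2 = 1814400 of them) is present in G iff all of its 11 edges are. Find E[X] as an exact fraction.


K_11 has (11 − 1)!/2 = 1814400 labelled Hamiltonian cycles.
For each such Hamiltonian cycle H, let X_H = 1 if all 11 edges of H are present in G. Then P[X_H = 1] = p^{11} = (5/11)^{11} = 48828125/285311670611.
By linearity: E[X] = Σ_H E[X_H] = 1814400 · p^{11} = 1814400 · 48828125/285311670611 = 88593750000000/285311670611.
Numerically: E[X] ≈ 310.5.

E[X] = 1814400 · (5/11)^{11} = 88593750000000/285311670611 ≈ 310.5.


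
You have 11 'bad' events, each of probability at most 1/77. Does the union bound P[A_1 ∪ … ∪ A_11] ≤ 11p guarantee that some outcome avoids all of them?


Union bound: P[∪_{i=1}^{11} A_i] ≤ Σ_i P[A_i] ≤ 11·p = 11·(1/77) = 1/7.
Numerically: 1/7 ≈ 0.142857.
Is 1/7 < 1? YES.
Since P[∪ A_i] ≤ 1/7 < 1, the complement has P[∩ A_i^c] ≥ 1 − 1/7 = 6/7 > 0, so some outcome avoids every A_i.

11·p = 1/7 ≈ 0.142857; existence CERTIFIED by the union bound.


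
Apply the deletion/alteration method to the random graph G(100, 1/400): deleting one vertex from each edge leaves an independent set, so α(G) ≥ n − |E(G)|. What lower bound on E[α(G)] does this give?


E[|E(G)|] = C(100, 2)·p = 4950 · (1/400) = 99/8.
E[α(G)] ≥ n − E[|E(G)|] = 100 − 99/8 = 701/8.
Numerically: ≈ 87.625.
(This is only a lower bound; the true E[α(G)] may be larger.)

E[α(G)] ≥ 701/8 ≈ 87.625.


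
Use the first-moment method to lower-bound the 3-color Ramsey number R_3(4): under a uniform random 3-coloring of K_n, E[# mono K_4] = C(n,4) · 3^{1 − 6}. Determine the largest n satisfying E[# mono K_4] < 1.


We need C(n, 4) · 3^{1 − 6} < 1, i.e. C(n, 4) < 3^{6 − 1} = 243.
Check values of n near the boundary:
  n = 9: C(9, 4) = 126; 126 < 243? YES
  n = 10: C(10, 4) = 210; 210 < 243? YES
  n = 11: C(11, 4) = 330; 330 < 243? NO
The largest n with C(n, 4) < 243 is n = 10 (where E[X] = 70/81 ≈ 0.864198). Hence R_3(4) > 10, i.e. R_3(4) ≥ 11.

Largest n = 10; hence R_3(4) > 10.


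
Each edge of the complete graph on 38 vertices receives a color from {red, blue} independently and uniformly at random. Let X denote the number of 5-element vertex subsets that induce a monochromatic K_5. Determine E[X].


Let X = Σ_S X_S over the C(38, 5) = 501942 subsets S of size 5, where X_S = 1 if the K_5 on S is monochromatic.
For a fixed S, the K_5 on S has C(5, 2) = 10 edges. P[all 10 edges red] = (1/2)^10, and likewise for blue, so P[monochromatic] = 2·(1/2)^10 = 2^{1 − 10} = 1/512.
By linearity: E[X] = C(38, 5) · 2^{1 − 10} = 501942 · 1/512 = 250971/256.
Numerically: E[X] ≈ 980.3555.

E[X] = C(38,5)·2^(1−C(5,2)) = 250971/256 ≈ 980.3555.


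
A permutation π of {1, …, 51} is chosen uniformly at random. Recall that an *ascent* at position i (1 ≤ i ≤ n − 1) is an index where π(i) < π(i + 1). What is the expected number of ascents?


Write X = Σ X_I over i = 1, …, 50, with X_I the indicator of one ascent.
There are 50 indicators.
For each fixed i, the pair (π(i), π(i+1)) is a uniformly random ordered pair of distinct values from {1, …, 51}; by symmetry P[π(i) < π(i+1)] = 1/2.
By linearity: E[X] = 50 · (1/2) = (51 − 1) · (1/2) = 25 ≈ 25.0000.

E[X] = 25 = 25.0000.


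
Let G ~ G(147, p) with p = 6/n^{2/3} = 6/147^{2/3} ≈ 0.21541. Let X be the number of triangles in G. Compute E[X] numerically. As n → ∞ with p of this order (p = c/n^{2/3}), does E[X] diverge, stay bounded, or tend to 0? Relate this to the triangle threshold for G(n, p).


Number of potential triangles: C(147, 3) = 518665.
Each occurs with probability p³ ≈ (0.21541)³ ≈ 9.9958351e-03.
By linearity: E[X] = C(147, 3)·p³ ≈ 518665 · 9.9958351e-03 ≈ 5184.48980.
Since α = 2/3 < 1, p = c/n^{2/3} ≫ 1/n is above the triangle threshold p ~ 1/n. Asymptotically E[X] ~ (c³/6)·n^{3(1−α)} = (6³/6)·n^{1} → ∞; triangles are abundant w.h.p.

E[X] ≈ 5184.48980; in regime p = Θ(1/n^{2/3}) E[X] diverges (above the triangle threshold p ~ 1/n).
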